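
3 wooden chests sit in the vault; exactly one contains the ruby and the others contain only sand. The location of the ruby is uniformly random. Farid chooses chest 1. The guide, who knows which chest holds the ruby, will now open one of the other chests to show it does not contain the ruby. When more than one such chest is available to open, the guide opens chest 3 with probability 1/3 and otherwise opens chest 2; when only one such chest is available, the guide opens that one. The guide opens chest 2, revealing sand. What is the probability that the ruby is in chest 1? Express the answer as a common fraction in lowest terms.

Consider each possible location of the ruby in turn.
If it is in chest 1 (prior 1/3): chest 3 is available but not opened, probability 2/3; weight (1/3)·(2/3) = 2/9.
If it is in chest 2 (prior 1/3): the guide opened chest 2, so this case is ruled out; weight (1/3)·0 = 0.
If it is in chest 3 (prior 1/3): only chest 2 is available, probability 1; weight (1/3)·1 = 1/3.
The weights sum to 5/9.
So P(the ruby in chest 1 | the guide opened chest 2) = (2/9) / (5/9) = 2/5.

2/5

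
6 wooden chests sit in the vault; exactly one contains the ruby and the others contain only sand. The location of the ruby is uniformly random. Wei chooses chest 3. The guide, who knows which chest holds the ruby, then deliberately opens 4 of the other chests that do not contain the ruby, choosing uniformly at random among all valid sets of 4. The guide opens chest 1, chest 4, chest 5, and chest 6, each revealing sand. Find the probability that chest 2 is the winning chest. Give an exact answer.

Condition on the true location of the ruby.
If it is in any of chests 1, 4, 5, and 6 (prior 1/6 each): that chest was opened and seen not to hold the prize — ruled out; weight (1/6)·0 = 0 each.
If it is in chest 2 (prior 1/6): the guide has no choice, probability 1; weight (1/6)·1 = 1/6.
If it is in chest 3 (prior 1/6): the guide has 5 equally likely choices, so probability 1/5; weight (1/6)·(1/5) = 1/30.
The weights sum to 1/5.
So P(the ruby in chest 2 | the guide opened chest 1, chest 4, chest 5, and chest 6) = (1/6) / (1/5) = 5/6.

5/6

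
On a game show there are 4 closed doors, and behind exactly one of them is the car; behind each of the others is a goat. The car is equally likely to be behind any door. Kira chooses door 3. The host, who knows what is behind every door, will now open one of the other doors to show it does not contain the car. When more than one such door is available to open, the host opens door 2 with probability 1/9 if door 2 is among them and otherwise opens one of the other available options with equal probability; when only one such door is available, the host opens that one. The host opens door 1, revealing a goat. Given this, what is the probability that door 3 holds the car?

8/33

Consider each possible location of the car in turn.
If it is behind door 1 (prior 1/4): the host opened door 1, so this case is ruled out; weight (1/4)·0 = 0.
If it is behind door 2 (prior 1/4): door 2 holds the prize so is unavailable; the host chooses uniformly among the 2 others, probability 1/2; weight (1/4)·(1/2) = 1/8.
If it is behind door 3 (prior 1/4): door 2 is available but not opened; door 1 gets probability (1 − 1/9)/2 = 4/9; weight (1/4)·(4/9) = 1/9.
If it is behind door 4 (prior 1/4): door 2 is available but not opened, probability 8/9; weight (1/4)·(8/9) = 2/9.
The weights sum to 11/24.
So P(the car behind door 3 | the host opened door 1) = (1/9) / (11/24) = 8/33.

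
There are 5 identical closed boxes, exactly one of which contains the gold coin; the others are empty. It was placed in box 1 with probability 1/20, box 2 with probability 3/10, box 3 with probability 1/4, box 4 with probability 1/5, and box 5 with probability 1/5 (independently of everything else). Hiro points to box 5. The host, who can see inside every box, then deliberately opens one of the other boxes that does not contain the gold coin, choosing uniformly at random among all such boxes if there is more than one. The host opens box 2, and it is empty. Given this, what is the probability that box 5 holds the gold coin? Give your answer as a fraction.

Consider each possible location of the gold coin in turn.
If it is in box 1 (prior 1/20): the host has 3 equally likely choices, so probability 1/3; weight (1/20)·(1/3) = 1/60.
If it is in box 2 (prior 3/10): the host opened box 2, so this case is ruled out; weight (3/10)·0 = 0.
If it is in box 3 (prior 1/4): the host has 3 equally likely choices, so probability 1/3; weight (1/4)·(1/3) = 1/12.
If it is in box 4 (prior 1/5): the host has 3 equally likely choices, so probability 1/3; weight (1/5)·(1/3) = 1/15.
If it is in box 5 (prior 1/5): the host has 4 equally likely choices, so probability 1/4; weight (1/5)·(1/4) = 1/20.
The weights sum to 13/60.
So P(the gold coin in box 5 | the host opened box 2) = (1/20) / (13/60) = 3/13.

3/13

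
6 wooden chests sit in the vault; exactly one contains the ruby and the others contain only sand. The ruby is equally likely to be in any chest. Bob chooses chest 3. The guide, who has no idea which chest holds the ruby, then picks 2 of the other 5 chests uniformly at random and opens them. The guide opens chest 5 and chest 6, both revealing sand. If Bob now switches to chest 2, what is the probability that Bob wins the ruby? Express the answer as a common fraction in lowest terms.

1/4

Apply Bayes' rule, conditioning on where the ruby actually is.
If it is in any of chests 1, 2, 3, and 4 (prior 1/6 each): the guide picks exactly this set with probability 1/10 regardless, and none is the prize; weight (1/6)·(1/10) = 1/60 each.
If it is in either of chests 5 and 6 (prior 1/6 each): that chest was opened and seen not to hold the prize — ruled out; weight (1/6)·0 = 0 each.
The weights sum to 1/15.
So P(the ruby in chest 2 | the guide opened chest 5 and chest 6) = (1/60) / (1/15) = 1/4.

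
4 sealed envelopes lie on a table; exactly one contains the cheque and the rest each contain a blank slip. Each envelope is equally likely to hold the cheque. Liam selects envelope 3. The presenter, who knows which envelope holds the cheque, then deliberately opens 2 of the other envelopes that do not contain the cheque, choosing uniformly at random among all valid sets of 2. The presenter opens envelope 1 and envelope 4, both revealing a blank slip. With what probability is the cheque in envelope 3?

1/4

Apply Bayes' rule, conditioning on where the cheque actually is.
If it is in either of envelopes 1 and 4 (prior 1/4 each): that envelope was opened and seen not to hold the prize — ruled out; weight (1/4)·0 = 0 each.
If it is in envelope 2 (prior 1/4): the presenter has no choice, probability 1; weight (1/4)·1 = 1/4.
If it is in envelope 3 (prior 1/4): the presenter has 3 equally likely choices, so probability 1/3; weight (1/4)·(1/3) = 1/12.
The weights sum to 1/3.
So P(the cheque in envelope 3 | the presenter opened envelope 1 and envelope 4) = (1/12) / (1/3) = 1/4.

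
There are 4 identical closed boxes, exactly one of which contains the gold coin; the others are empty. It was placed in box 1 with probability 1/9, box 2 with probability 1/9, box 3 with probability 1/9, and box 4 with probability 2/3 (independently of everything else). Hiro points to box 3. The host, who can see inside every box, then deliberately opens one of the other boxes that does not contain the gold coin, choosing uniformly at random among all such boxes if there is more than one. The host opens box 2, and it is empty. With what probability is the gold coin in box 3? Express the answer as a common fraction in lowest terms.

Condition on the true location of the gold coin.
If it is in box 1 (prior 1/9): the host has 2 equally likely choices, so probability 1/2; weight (1/9)·(1/2) = 1/18.
If it is in box 2 (prior 1/9): the host opened box 2, so this case is ruled out; weight (1/9)·0 = 0.
If it is in box 3 (prior 1/9): the host has 3 equally likely choices, so probability 1/3; weight (1/9)·(1/3) = 1/27.
If it is in box 4 (prior 2/3): the host has 2 equally likely choices, so probability 1/2; weight (2/3)·(1/2) = 1/3.
The weights sum to 23/54.
So P(the gold coin in box 3 | the host opened box 2) = (1/27) / (23/54) = 2/23.

2/23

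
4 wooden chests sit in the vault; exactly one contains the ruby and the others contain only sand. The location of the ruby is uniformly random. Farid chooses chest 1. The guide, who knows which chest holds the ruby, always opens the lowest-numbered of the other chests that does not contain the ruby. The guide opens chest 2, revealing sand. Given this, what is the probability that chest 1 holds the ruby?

Consider each possible location of the ruby in turn.
If it is in any of chests 1, 3, and 4 (prior 1/4 each): chest 2 is the lowest-numbered option available, probability 1; weight (1/4)·1 = 1/4 each.
If it is in chest 2 (prior 1/4): the guide opened chest 2, so this case is ruled out; weight (1/4)·0 = 0.
The weights sum to 3/4.
So P(the ruby in chest 1 | the guide opened chest 2) = (1/4) / (3/4) = 1/3.

1/3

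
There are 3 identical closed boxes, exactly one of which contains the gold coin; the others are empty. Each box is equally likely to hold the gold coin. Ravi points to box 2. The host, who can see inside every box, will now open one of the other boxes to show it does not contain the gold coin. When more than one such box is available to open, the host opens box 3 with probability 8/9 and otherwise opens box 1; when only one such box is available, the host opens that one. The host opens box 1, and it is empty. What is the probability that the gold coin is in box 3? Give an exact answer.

Consider each possible location of the gold coin in turn.
If it is in box 1 (prior 1/3): the host opened box 1, so this case is ruled out; weight (1/3)·0 = 0.
If it is in box 2 (prior 1/3): box 3 is available but not opened, probability 1/9; weight (1/3)·(1/9) = 1/27.
If it is in box 3 (prior 1/3): only box 1 is available, probability 1; weight (1/3)·1 = 1/3.
The weights sum to 10/27.
So P(the gold coin in box 3 | the host opened box 1) = (1/3) / (10/27) = 9/10.

9/10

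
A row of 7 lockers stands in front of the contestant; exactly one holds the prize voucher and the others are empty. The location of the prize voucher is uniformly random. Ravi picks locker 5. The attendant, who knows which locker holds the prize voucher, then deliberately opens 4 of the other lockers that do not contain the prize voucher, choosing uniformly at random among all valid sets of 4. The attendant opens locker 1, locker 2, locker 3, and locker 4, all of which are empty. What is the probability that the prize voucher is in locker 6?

3/7

Condition on the true location of the prize voucher.
If it is in any of lockers 1, 2, 3, and 4 (prior 1/7 each): that locker was opened and seen not to hold the prize — ruled out; weight (1/7)·0 = 0 each.
If it is in locker 5 (prior 1/7): the attendant has 15 equally likely choices, so probability 1/15; weight (1/7)·(1/15) = 1/105.
If it is in either of lockers 6 and 7 (prior 1/7 each): the attendant has 5 equally likely choices, so probability 1/5; weight (1/7)·(1/5) = 1/35 each.
The weights sum to 1/15.
So P(the prize voucher in locker 6 | the attendant opened locker 1, locker 2, locker 3, and locker 4) = (1/35) / (1/15) = 3/7.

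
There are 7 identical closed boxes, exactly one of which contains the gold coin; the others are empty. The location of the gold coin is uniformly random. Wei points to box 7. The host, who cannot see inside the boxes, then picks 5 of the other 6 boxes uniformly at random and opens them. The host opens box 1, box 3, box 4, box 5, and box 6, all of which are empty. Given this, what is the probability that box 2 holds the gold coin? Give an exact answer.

1/2

Apply Bayes' rule, conditioning on where the gold coin actually is.
If it is in any of boxes 1, 3, 4, 5, and 6 (prior 1/7 each): that box was opened and seen not to hold the prize — ruled out; weight (1/7)·0 = 0 each.
If it is in either of boxes 2 and 7 (prior 1/7 each): the host picks exactly this set with probability 1/6 regardless, and none is the prize; weight (1/7)·(1/6) = 1/42 each.
The weights sum to 1/21.
So P(the gold coin in box 2 | the host opened box 1, box 3, box 4, box 5, and box 6) = (1/42) / (1/21) = 1/2.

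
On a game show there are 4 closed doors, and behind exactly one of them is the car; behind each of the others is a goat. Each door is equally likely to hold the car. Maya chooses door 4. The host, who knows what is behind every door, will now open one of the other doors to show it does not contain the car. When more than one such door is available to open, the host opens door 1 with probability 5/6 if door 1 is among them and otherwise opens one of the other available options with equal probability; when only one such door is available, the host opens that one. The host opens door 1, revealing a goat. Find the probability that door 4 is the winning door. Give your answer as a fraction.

Apply Bayes' rule, conditioning on where the car actually is.
If it is behind door 1 (prior 1/4): the host opened door 1, so this case is ruled out; weight (1/4)·0 = 0.
If it is behind any of doors 2, 3, and 4 (prior 1/4 each): door 1 is available, opened with probability 5/6; weight (1/4)·(5/6) = 5/24 each.
The weights sum to 5/8.
So P(the car behind door 4 | the host opened door 1) = (5/24) / (5/8) = 1/3.

1/3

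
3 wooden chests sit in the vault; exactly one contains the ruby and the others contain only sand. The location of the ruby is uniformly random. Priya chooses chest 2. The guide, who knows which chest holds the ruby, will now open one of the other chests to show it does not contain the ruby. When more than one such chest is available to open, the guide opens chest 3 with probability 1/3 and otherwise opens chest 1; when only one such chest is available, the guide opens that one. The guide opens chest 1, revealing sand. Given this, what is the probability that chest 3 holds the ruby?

3/5

Apply Bayes' rule, conditioning on where the ruby actually is.
If it is in chest 1 (prior 1/3): the guide opened chest 1, so this case is ruled out; weight (1/3)·0 = 0.
If it is in chest 2 (prior 1/3): chest 3 is available but not opened, probability 2/3; weight (1/3)·(2/3) = 2/9.
If it is in chest 3 (prior 1/3): only chest 1 is available, probability 1; weight (1/3)·1 = 1/3.
The weights sum to 5/9.
So P(the ruby in chest 3 | the guide opened chest 1) = (1/3) / (5/9) = 3/5.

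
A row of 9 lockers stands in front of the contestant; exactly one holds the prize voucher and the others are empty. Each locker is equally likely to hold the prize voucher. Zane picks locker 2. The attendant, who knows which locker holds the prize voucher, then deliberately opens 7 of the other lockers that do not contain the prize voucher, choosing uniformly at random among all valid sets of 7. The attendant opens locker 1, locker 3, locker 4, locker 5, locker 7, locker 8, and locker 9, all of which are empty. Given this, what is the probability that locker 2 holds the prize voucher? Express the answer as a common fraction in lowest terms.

Consider each possible location of the prize voucher in turn.
If it is in any of lockers 1, 3, 4, 5, 7, 8, and 9 (prior 1/9 each): that locker was opened and seen not to hold the prize — ruled out; weight (1/9)·0 = 0 each.
If it is in locker 2 (prior 1/9): the attendant has 8 equally likely choices, so probability 1/8; weight (1/9)·(1/8) = 1/72.
If it is in locker 6 (prior 1/9): the attendant has no choice, probability 1; weight (1/9)·1 = 1/9.
The weights sum to 1/8.
So P(the prize voucher in locker 2 | the attendant opened locker 1, locker 3, locker 4, locker 5, locker 7, locker 8, and locker 9) = (1/72) / (1/8) = 1/9.

1/9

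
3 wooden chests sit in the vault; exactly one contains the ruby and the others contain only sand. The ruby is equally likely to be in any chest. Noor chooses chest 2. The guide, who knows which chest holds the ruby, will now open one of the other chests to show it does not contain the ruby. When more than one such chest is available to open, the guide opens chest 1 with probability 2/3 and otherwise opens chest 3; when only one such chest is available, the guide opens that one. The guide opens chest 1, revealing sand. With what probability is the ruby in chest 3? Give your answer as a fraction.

3/5

Condition on the true location of the ruby.
If it is in chest 1 (prior 1/3): the guide opened chest 1, so this case is ruled out; weight (1/3)·0 = 0.
If it is in chest 2 (prior 1/3): chest 1 is available, opened with probability 2/3; weight (1/3)·(2/3) = 2/9.
If it is in chest 3 (prior 1/3): only chest 1 is available, probability 1; weight (1/3)·1 = 1/3.
The weights sum to 5/9.
So P(the ruby in chest 3 | the guide opened chest 1) = (1/3) / (5/9) = 3/5.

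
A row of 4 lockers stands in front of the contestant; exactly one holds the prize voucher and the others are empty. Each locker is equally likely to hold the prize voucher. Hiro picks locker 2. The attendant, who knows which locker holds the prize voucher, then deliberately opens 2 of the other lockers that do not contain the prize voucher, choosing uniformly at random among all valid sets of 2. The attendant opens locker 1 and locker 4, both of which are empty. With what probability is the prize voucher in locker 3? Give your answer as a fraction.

Condition on the true location of the prize voucher.
If it is in either of lockers 1 and 4 (prior 1/4 each): that locker was opened and seen not to hold the prize — ruled out; weight (1/4)·0 = 0 each.
If it is in locker 2 (prior 1/4): the attendant has 3 equally likely choices, so probability 1/3; weight (1/4)·(1/3) = 1/12.
If it is in locker 3 (prior 1/4): the attendant has no choice, probability 1; weight (1/4)·1 = 1/4.
The weights sum to 1/3.
So P(the prize voucher in locker 3 | the attendant opened locker 1 and locker 4) = (1/4) / (1/3) = 3/4.

3/4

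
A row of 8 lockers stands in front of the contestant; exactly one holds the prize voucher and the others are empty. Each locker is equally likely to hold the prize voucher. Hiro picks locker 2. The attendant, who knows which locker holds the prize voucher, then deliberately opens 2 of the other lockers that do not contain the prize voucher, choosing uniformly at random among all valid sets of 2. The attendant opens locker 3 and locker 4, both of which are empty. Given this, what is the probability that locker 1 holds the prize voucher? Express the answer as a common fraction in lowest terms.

7/40

Consider each possible location of the prize voucher in turn.
If it is in any of lockers 1, 5, 6, 7, and 8 (prior 1/8 each): the attendant has 15 equally likely choices, so probability 1/15; weight (1/8)·(1/15) = 1/120 each.
If it is in locker 2 (prior 1/8): the attendant has 21 equally likely choices, so probability 1/21; weight (1/8)·(1/21) = 1/168.
If it is in either of lockers 3 and 4 (prior 1/8 each): that locker was opened and seen not to hold the prize — ruled out; weight (1/8)·0 = 0 each.
The weights sum to 1/21.
So P(the prize voucher in locker 1 | the attendant opened locker 3 and locker 4) = (1/120) / (1/21) = 7/40.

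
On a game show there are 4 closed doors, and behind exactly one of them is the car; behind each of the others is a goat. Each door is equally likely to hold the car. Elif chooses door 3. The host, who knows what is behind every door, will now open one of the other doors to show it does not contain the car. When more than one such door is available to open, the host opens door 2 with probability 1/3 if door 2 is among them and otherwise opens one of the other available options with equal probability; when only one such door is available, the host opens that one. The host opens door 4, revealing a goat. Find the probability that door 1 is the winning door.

Consider each possible location of the car in turn.
If it is behind door 1 (prior 1/4): door 2 is available but not opened, probability 2/3; weight (1/4)·(2/3) = 1/6.
If it is behind door 2 (prior 1/4): door 2 holds the prize so is unavailable; the host chooses uniformly among the 2 others, probability 1/2; weight (1/4)·(1/2) = 1/8.
If it is behind door 3 (prior 1/4): door 2 is available but not opened; door 4 gets probability (1 − 1/3)/2 = 1/3; weight (1/4)·(1/3) = 1/12.
If it is behind door 4 (prior 1/4): the host opened door 4, so this case is ruled out; weight (1/4)·0 = 0.
The weights sum to 3/8.
So P(the car behind door 1 | the host opened door 4) = (1/6) / (3/8) = 4/9.

4/9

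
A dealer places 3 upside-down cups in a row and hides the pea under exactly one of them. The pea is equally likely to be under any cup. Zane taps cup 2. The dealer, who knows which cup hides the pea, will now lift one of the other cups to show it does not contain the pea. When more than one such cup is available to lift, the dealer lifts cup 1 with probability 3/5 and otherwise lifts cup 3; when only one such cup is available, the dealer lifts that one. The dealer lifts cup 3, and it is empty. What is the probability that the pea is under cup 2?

Consider each possible location of the pea in turn.
If it is under cup 1 (prior 1/3): only cup 3 is available, probability 1; weight (1/3)·1 = 1/3.
If it is under cup 2 (prior 1/3): cup 1 is available but not opened, probability 2/5; weight (1/3)·(2/5) = 2/15.
If it is under cup 3 (prior 1/3): the dealer opened cup 3, so this case is ruled out; weight (1/3)·0 = 0.
The weights sum to 7/15.
So P(the pea under cup 2 | the dealer opened cup 3) = (2/15) / (7/15) = 2/7.

2/7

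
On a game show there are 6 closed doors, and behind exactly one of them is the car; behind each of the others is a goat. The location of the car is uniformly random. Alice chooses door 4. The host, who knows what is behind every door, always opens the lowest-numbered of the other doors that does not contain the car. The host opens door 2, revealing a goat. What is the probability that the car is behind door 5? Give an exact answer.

0

Consider each possible location of the car in turn.
If it is behind door 1 (prior 1/6): door 2 is the lowest-numbered option available, probability 1; weight (1/6)·1 = 1/6.
If it is behind door 2 (prior 1/6): the host opened door 2, so this case is ruled out; weight (1/6)·0 = 0.
If it is behind any of doors 3, 4, 5, and 6 (prior 1/6 each): the host would have opened door 1 instead, probability 0; weight (1/6)·0 = 0 each.
The weights sum to 1/6.
So P(the car behind door 5 | the host opened door 2) = 0 / (1/6) = 0.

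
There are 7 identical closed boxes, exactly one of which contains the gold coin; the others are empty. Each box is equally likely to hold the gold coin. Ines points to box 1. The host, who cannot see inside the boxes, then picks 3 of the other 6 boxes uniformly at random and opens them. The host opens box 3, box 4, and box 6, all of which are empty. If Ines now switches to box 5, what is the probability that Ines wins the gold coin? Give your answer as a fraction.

Consider each possible location of the gold coin in turn.
If it is in any of boxes 1, 2, 5, and 7 (prior 1/7 each): the host picks exactly this set with probability 1/20 regardless, and none is the prize; weight (1/7)·(1/20) = 1/140 each.
If it is in any of boxes 3, 4, and 6 (prior 1/7 each): that box was opened and seen not to hold the prize — ruled out; weight (1/7)·0 = 0 each.
The weights sum to 1/35.
So P(the gold coin in box 5 | the host opened box 3, box 4, and box 6) = (1/140) / (1/35) = 1/4.

1/4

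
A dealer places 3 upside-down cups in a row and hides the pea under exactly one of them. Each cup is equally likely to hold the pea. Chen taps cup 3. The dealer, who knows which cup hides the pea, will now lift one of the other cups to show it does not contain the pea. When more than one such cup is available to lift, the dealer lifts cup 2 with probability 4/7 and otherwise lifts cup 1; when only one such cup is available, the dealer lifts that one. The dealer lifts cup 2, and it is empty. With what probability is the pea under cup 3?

4/11

Condition on the true location of the pea.
If it is under cup 1 (prior 1/3): only cup 2 is available, probability 1; weight (1/3)·1 = 1/3.
If it is under cup 2 (prior 1/3): the dealer opened cup 2, so this case is ruled out; weight (1/3)·0 = 0.
If it is under cup 3 (prior 1/3): cup 2 is available, opened with probability 4/7; weight (1/3)·(4/7) = 4/21.
The weights sum to 11/21.
So P(the pea under cup 3 | the dealer opened cup 2) = (4/21) / (11/21) = 4/11.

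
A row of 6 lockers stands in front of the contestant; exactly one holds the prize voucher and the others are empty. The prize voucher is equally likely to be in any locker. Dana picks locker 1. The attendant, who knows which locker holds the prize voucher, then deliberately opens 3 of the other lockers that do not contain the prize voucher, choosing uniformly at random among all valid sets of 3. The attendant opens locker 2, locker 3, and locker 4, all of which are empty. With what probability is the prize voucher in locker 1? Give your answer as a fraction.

1/6

Condition on the true location of the prize voucher.
If it is in locker 1 (prior 1/6): the attendant has 10 equally likely choices, so probability 1/10; weight (1/6)·(1/10) = 1/60.
If it is in any of lockers 2, 3, and 4 (prior 1/6 each): that locker was opened and seen not to hold the prize — ruled out; weight (1/6)·0 = 0 each.
If it is in either of lockers 5 and 6 (prior 1/6 each): the attendant has 4 equally likely choices, so probability 1/4; weight (1/6)·(1/4) = 1/24 each.
The weights sum to 1/10.
So P(the prize voucher in locker 1 | the attendant opened locker 2, locker 3, and locker 4) = (1/60) / (1/10) = 1/6.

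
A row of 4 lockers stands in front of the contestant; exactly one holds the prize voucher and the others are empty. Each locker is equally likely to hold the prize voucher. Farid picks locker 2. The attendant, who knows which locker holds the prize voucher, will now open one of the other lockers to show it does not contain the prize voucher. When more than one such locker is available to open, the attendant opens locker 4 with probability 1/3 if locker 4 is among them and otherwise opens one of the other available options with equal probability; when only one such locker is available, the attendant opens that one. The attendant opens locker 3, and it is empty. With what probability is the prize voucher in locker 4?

Condition on the true location of the prize voucher.
If it is in locker 1 (prior 1/4): locker 4 is available but not opened, probability 2/3; weight (1/4)·(2/3) = 1/6.
If it is in locker 2 (prior 1/4): locker 4 is available but not opened; locker 3 gets probability (1 − 1/3)/2 = 1/3; weight (1/4)·(1/3) = 1/12.
If it is in locker 3 (prior 1/4): the attendant opened locker 3, so this case is ruled out; weight (1/4)·0 = 0.
If it is in locker 4 (prior 1/4): locker 4 holds the prize so is unavailable; the attendant chooses uniformly among the 2 others, probability 1/2; weight (1/4)·(1/2) = 1/8.
The weights sum to 3/8.
So P(the prize voucher in locker 4 | the attendant opened locker 3) = (1/8) / (3/8) = 1/3.

1/3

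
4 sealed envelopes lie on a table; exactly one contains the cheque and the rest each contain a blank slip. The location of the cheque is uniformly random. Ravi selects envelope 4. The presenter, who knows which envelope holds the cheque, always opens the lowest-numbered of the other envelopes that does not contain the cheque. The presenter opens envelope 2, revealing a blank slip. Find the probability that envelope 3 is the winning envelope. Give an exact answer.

Apply Bayes' rule, conditioning on where the cheque actually is.
If it is in envelope 1 (prior 1/4): envelope 2 is the lowest-numbered option available, probability 1; weight (1/4)·1 = 1/4.
If it is in envelope 2 (prior 1/4): the presenter opened envelope 2, so this case is ruled out; weight (1/4)·0 = 0.
If it is in either of envelopes 3 and 4 (prior 1/4 each): the presenter would have opened envelope 1 instead, probability 0; weight (1/4)·0 = 0 each.
The weights sum to 1/4.
So P(the cheque in envelope 3 | the presenter opened envelope 2) = 0 / (1/4) = 0.

0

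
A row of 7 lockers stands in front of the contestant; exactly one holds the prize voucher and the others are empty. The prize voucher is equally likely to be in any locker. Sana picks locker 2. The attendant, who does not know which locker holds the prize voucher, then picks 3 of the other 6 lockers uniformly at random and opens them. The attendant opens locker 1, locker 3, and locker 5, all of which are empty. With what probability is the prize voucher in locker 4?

1/4

Apply Bayes' rule, conditioning on where the prize voucher actually is.
If it is in any of lockers 1, 3, and 5 (prior 1/7 each): that locker was opened and seen not to hold the prize — ruled out; weight (1/7)·0 = 0 each.
If it is in any of lockers 2, 4, 6, and 7 (prior 1/7 each): the attendant picks exactly this set with probability 1/20 regardless, and none is the prize; weight (1/7)·(1/20) = 1/140 each.
The weights sum to 1/35.
So P(the prize voucher in locker 4 | the attendant opened locker 1, locker 3, and locker 5) = (1/140) / (1/35) = 1/4.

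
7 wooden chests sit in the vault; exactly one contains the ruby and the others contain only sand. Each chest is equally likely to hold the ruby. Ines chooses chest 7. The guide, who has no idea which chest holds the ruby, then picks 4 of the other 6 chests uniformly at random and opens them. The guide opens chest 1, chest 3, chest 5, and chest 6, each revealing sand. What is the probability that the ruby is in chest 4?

Because the guide chose which chests to open without knowing where the ruby is, the choice is independent of the prize location. Learning that none of the 4 opened chests holds the ruby simply rules out those 4 locations and leaves the remaining 3 chests still equally likely by symmetry.
So P(the ruby in chest 4) = 1/3.

1/3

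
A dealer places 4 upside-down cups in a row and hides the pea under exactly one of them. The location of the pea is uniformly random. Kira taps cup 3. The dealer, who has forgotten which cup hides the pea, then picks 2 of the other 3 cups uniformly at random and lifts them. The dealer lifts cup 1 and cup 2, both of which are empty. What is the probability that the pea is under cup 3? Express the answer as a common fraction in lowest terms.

1/2

Apply Bayes' rule, conditioning on where the pea actually is.
If it is under either of cups 1 and 2 (prior 1/4 each): that cup was opened and seen not to hold the prize — ruled out; weight (1/4)·0 = 0 each.
If it is under either of cups 3 and 4 (prior 1/4 each): the dealer picks exactly this set with probability 1/3 regardless, and none is the prize; weight (1/4)·(1/3) = 1/12 each.
The weights sum to 1/6.
So P(the pea under cup 3 | the dealer opened cup 1 and cup 2) = (1/12) / (1/6) = 1/2.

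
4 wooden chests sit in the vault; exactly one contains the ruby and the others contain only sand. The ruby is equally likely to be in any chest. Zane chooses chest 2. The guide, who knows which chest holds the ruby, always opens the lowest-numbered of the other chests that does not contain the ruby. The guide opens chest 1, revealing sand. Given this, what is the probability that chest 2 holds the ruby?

Consider each possible location of the ruby in turn.
If it is in chest 1 (prior 1/4): the guide opened chest 1, so this case is ruled out; weight (1/4)·0 = 0.
If it is in any of chests 2, 3, and 4 (prior 1/4 each): chest 1 is the lowest-numbered option available, probability 1; weight (1/4)·1 = 1/4 each.
The weights sum to 3/4.
So P(the ruby in chest 2 | the guide opened chest 1) = (1/4) / (3/4) = 1/3.

1/3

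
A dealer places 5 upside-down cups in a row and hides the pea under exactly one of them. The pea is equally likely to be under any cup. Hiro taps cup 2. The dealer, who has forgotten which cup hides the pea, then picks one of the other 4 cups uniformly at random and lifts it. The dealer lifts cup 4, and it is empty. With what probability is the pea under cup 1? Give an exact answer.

1/4

Condition on the true location of the pea.
If it is under any of cups 1, 2, 3, and 5 (prior 1/5 each): the dealer picks cup 4 with probability 1/4 regardless, and it is not the prize; weight (1/5)·(1/4) = 1/20 each.
If it is under cup 4 (prior 1/5): the dealer opened cup 4, so this case is ruled out; weight (1/5)·0 = 0.
The weights sum to 1/5.
So P(the pea under cup 1 | the dealer opened cup 4) = (1/20) / (1/5) = 1/4.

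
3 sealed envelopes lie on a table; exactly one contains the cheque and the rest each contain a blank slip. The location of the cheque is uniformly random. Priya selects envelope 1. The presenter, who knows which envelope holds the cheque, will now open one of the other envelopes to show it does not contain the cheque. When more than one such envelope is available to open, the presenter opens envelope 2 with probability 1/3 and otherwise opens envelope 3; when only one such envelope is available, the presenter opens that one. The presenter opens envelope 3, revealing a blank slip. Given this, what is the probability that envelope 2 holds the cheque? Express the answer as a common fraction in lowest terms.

Condition on the true location of the cheque.
If it is in envelope 1 (prior 1/3): envelope 2 is available but not opened, probability 2/3; weight (1/3)·(2/3) = 2/9.
If it is in envelope 2 (prior 1/3): only envelope 3 is available, probability 1; weight (1/3)·1 = 1/3.
If it is in envelope 3 (prior 1/3): the presenter opened envelope 3, so this case is ruled out; weight (1/3)·0 = 0.
The weights sum to 5/9.
So P(the cheque in envelope 2 | the presenter opened envelope 3) = (1/3) / (5/9) = 3/5.

3/5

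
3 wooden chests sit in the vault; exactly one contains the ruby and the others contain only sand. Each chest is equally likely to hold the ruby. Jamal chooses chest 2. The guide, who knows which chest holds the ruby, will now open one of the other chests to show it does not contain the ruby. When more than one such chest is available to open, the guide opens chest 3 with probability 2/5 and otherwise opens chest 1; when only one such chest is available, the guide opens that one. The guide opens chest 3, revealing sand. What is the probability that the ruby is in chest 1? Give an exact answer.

5/7

Consider each possible location of the ruby in turn.
If it is in chest 1 (prior 1/3): only chest 3 is available, probability 1; weight (1/3)·1 = 1/3.
If it is in chest 2 (prior 1/3): chest 3 is available, opened with probability 2/5; weight (1/3)·(2/5) = 2/15.
If it is in chest 3 (prior 1/3): the guide opened chest 3, so this case is ruled out; weight (1/3)·0 = 0.
The weights sum to 7/15.
So P(the ruby in chest 1 | the guide opened chest 3) = (1/3) / (7/15) = 5/7.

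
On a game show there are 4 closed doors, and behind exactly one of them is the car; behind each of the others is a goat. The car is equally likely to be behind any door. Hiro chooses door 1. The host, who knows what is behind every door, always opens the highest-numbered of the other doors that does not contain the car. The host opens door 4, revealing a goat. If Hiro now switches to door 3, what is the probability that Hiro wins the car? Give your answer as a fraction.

1/3

Consider each possible location of the car in turn.
If it is behind any of doors 1, 2, and 3 (prior 1/4 each): door 4 is the highest-numbered option available, probability 1; weight (1/4)·1 = 1/4 each.
If it is behind door 4 (prior 1/4): the host opened door 4, so this case is ruled out; weight (1/4)·0 = 0.
The weights sum to 3/4.
So P(the car behind door 3 | the host opened door 4) = (1/4) / (3/4) = 1/3.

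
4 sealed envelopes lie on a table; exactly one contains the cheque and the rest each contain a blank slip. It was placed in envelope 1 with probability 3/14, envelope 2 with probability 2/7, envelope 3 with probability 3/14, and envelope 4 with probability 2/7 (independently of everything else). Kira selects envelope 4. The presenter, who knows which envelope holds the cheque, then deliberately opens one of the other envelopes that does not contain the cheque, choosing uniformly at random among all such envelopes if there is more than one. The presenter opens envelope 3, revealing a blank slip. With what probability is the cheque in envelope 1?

Consider each possible location of the cheque in turn.
If it is in envelope 1 (prior 3/14): the presenter has 2 equally likely choices, so probability 1/2; weight (3/14)·(1/2) = 3/28.
If it is in envelope 2 (prior 2/7): the presenter has 2 equally likely choices, so probability 1/2; weight (2/7)·(1/2) = 1/7.
If it is in envelope 3 (prior 3/14): the presenter opened envelope 3, so this case is ruled out; weight (3/14)·0 = 0.
If it is in envelope 4 (prior 2/7): the presenter has 3 equally likely choices, so probability 1/3; weight (2/7)·(1/3) = 2/21.
The weights sum to 29/84.
So P(the cheque in envelope 1 | the presenter opened envelope 3) = (3/28) / (29/84) = 9/29.

9/29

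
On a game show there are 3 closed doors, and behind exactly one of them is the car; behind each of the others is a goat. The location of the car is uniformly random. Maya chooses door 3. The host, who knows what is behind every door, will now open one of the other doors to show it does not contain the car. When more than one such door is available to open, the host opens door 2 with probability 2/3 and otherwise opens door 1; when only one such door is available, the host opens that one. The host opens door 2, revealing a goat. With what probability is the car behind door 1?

Condition on the true location of the car.
If it is behind door 1 (prior 1/3): only door 2 is available, probability 1; weight (1/3)·1 = 1/3.
If it is behind door 2 (prior 1/3): the host opened door 2, so this case is ruled out; weight (1/3)·0 = 0.
If it is behind door 3 (prior 1/3): door 2 is available, opened with probability 2/3; weight (1/3)·(2/3) = 2/9.
The weights sum to 5/9.
So P(the car behind door 1 | the host opened door 2) = (1/3) / (5/9) = 3/5.

3/5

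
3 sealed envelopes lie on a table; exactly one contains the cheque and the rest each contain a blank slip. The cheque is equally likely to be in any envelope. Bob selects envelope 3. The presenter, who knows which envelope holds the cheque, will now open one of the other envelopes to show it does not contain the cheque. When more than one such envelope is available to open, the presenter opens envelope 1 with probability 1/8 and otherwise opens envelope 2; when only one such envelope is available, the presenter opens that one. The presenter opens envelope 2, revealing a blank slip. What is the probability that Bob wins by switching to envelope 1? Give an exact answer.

8/15

Consider each possible location of the cheque in turn.
If it is in envelope 1 (prior 1/3): only envelope 2 is available, probability 1; weight (1/3)·1 = 1/3.
If it is in envelope 2 (prior 1/3): the presenter opened envelope 2, so this case is ruled out; weight (1/3)·0 = 0.
If it is in envelope 3 (prior 1/3): envelope 1 is available but not opened, probability 7/8; weight (1/3)·(7/8) = 7/24.
The weights sum to 5/8.
So P(the cheque in envelope 1 | the presenter opened envelope 2) = (1/3) / (5/8) = 8/15.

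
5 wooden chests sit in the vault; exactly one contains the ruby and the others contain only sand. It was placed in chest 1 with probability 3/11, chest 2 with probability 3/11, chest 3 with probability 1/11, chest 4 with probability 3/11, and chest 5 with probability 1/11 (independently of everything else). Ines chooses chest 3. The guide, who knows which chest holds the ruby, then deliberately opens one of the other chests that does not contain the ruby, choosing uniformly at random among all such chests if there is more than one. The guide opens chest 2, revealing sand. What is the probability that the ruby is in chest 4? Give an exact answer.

Condition on the true location of the ruby.
If it is in either of chests 1 and 4 (prior 3/11 each): the guide has 3 equally likely choices, so probability 1/3; weight (3/11)·(1/3) = 1/11 each.
If it is in chest 2 (prior 3/11): the guide opened chest 2, so this case is ruled out; weight (3/11)·0 = 0.
If it is in chest 3 (prior 1/11): the guide has 4 equally likely choices, so probability 1/4; weight (1/11)·(1/4) = 1/44.
If it is in chest 5 (prior 1/11): the guide has 3 equally likely choices, so probability 1/3; weight (1/11)·(1/3) = 1/33.
The weights sum to 31/132.
So P(the ruby in chest 4 | the guide opened chest 2) = (1/11) / (31/132) = 12/31.

12/31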